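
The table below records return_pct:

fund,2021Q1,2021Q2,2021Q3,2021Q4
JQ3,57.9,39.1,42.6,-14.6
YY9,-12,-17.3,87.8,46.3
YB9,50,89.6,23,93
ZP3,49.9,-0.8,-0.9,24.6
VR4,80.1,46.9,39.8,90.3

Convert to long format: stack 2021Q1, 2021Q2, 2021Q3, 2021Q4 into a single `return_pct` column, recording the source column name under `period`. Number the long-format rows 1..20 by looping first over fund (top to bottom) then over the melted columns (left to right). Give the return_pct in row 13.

49.9

20 rows total (5 × 4). Row 13: index ⌊(13-1)/4⌋ = 3 into fund → ZP3; (13-1) mod 4 = 0 into the melted columns → 2021Q1.
So row 13 is (ZP3, 2021Q1, 49.9); return_pct = 49.9.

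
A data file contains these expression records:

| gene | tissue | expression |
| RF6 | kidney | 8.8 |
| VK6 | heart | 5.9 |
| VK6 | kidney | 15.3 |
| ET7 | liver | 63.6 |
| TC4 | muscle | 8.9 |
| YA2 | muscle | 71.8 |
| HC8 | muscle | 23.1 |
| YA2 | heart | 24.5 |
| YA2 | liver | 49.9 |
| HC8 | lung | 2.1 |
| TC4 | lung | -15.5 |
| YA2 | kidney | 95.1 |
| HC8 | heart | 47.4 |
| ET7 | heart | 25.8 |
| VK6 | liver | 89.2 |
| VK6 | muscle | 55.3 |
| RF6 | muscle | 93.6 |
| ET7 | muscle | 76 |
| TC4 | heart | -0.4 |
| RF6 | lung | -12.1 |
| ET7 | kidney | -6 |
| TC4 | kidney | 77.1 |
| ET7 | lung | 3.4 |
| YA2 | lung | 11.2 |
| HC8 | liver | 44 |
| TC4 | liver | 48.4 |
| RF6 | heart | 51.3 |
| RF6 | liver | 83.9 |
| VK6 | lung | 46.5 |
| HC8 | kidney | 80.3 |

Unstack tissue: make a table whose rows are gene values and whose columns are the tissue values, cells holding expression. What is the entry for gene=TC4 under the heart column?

Wide layout: rows indexed by gene, columns are the 5 distinct tissue values (kidney, heart, liver, muscle, lung).
Cell (gene=TC4, tissue=heart) draws from the long row where gene=TC4 and tissue=heart, which has expression=-0.4.

-0.4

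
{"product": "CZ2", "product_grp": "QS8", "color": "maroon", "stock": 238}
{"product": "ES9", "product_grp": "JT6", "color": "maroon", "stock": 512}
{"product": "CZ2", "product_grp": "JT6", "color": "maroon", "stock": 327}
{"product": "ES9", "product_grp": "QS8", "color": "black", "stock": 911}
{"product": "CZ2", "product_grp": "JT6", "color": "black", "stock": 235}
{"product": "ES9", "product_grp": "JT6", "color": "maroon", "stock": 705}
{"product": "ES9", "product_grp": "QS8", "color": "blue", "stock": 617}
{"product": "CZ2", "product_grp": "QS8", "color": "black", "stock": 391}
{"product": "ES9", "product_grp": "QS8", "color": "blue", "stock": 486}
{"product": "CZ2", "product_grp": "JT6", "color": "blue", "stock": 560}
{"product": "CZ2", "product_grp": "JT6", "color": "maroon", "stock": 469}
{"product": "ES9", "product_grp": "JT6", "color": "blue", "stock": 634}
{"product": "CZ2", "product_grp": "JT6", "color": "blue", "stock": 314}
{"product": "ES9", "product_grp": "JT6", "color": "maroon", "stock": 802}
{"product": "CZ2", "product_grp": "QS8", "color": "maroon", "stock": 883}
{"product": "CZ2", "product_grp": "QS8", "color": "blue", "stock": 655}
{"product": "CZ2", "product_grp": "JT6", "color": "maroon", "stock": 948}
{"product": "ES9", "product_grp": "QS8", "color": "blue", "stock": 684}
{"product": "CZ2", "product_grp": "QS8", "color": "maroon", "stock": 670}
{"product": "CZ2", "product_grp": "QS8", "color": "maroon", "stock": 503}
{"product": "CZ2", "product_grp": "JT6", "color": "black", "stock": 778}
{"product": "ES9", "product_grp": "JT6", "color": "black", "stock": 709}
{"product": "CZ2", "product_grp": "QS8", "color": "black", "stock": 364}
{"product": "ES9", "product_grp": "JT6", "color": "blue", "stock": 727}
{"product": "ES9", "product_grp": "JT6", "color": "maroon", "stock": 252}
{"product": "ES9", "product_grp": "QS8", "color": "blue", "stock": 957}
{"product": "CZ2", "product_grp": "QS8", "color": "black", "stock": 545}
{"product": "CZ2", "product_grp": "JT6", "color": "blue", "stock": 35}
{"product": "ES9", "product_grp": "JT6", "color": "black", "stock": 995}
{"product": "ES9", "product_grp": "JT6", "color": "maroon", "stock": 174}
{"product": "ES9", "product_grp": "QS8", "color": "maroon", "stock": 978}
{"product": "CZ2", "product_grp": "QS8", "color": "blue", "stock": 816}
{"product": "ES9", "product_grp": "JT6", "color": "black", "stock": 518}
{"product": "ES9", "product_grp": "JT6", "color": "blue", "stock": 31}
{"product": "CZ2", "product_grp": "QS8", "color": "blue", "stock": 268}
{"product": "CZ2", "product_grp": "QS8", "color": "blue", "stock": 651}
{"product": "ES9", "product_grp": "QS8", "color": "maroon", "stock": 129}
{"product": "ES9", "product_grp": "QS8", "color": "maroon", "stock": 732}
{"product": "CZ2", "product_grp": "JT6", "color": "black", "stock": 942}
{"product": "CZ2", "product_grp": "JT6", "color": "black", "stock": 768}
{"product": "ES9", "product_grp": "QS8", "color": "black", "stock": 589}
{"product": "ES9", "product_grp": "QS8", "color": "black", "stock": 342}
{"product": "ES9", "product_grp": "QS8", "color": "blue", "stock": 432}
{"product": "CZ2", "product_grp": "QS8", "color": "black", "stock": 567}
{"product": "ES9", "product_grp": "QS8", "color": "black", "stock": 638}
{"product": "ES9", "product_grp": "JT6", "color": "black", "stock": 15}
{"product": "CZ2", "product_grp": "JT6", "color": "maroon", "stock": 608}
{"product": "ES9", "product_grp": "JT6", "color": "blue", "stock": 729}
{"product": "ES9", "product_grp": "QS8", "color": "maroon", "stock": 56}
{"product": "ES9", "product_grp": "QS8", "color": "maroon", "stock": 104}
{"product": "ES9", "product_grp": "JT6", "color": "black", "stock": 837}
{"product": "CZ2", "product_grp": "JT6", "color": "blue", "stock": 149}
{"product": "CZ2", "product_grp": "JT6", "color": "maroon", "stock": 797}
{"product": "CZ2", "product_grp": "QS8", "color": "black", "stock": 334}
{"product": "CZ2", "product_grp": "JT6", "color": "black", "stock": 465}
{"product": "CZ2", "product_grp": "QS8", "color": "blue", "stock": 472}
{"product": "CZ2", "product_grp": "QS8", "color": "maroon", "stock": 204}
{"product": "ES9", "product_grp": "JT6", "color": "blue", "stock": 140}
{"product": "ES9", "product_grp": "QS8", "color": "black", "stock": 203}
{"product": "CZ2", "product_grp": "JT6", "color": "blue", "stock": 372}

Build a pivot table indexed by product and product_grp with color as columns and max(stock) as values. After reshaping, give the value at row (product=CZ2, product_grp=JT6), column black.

942

Rows with product=CZ2, product_grp=JT6 and color=black: stock values are 235, 778, 942, 768, 465.
max(235, 778, 942, 768, 465) = 942.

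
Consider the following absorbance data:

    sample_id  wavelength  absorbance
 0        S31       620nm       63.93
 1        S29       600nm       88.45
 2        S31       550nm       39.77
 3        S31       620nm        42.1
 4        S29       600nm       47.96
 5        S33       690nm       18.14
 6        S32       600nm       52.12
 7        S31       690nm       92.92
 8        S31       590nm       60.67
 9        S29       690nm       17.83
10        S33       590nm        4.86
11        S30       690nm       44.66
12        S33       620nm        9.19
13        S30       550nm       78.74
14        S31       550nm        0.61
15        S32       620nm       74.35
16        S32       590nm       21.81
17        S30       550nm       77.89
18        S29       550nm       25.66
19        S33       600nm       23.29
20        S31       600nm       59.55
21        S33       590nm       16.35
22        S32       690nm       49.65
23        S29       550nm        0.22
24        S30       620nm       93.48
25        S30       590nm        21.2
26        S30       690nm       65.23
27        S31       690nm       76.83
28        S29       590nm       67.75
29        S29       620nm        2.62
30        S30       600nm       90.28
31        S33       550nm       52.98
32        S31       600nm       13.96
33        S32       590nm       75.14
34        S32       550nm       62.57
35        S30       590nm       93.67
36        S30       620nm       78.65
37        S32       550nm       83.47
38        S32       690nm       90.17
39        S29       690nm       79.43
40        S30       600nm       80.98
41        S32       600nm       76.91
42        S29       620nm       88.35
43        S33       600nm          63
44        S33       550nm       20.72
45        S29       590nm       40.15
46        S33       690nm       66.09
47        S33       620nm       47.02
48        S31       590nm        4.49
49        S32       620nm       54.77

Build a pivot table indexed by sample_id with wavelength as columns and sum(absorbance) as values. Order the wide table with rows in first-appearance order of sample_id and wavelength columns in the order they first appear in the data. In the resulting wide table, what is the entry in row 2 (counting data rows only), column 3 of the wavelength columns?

25.88

With rows in first-appearance order of sample_id, row 2 is sample_id=S29. wavelength columns in first-appearance order: 620nm, 600nm, 550nm, 690nm, 590nm; column 3 is 550nm.
Long rows with sample_id=S29, wavelength=550nm: 25.66 + 0.22 = 25.88.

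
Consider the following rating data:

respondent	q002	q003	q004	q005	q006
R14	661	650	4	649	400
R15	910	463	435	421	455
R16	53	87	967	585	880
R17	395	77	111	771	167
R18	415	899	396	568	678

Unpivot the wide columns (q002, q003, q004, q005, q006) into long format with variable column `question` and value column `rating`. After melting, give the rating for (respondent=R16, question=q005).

585

Unpivoting turns each (respondent, wide-column) pair into one long row.
The wide cell at row R16, column q005 holds 585, so the long row (R16, q005) has rating=585.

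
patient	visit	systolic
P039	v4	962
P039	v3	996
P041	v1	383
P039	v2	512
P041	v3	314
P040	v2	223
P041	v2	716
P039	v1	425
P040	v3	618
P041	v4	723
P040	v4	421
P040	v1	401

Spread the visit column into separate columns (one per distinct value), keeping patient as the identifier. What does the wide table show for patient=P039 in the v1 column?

Wide layout: rows indexed by patient, columns are the 4 distinct visit values (v4, v3, v1, v2).
Cell (patient=P039, visit=v1) draws from the long row where patient=P039 and visit=v1, which has systolic=425.

425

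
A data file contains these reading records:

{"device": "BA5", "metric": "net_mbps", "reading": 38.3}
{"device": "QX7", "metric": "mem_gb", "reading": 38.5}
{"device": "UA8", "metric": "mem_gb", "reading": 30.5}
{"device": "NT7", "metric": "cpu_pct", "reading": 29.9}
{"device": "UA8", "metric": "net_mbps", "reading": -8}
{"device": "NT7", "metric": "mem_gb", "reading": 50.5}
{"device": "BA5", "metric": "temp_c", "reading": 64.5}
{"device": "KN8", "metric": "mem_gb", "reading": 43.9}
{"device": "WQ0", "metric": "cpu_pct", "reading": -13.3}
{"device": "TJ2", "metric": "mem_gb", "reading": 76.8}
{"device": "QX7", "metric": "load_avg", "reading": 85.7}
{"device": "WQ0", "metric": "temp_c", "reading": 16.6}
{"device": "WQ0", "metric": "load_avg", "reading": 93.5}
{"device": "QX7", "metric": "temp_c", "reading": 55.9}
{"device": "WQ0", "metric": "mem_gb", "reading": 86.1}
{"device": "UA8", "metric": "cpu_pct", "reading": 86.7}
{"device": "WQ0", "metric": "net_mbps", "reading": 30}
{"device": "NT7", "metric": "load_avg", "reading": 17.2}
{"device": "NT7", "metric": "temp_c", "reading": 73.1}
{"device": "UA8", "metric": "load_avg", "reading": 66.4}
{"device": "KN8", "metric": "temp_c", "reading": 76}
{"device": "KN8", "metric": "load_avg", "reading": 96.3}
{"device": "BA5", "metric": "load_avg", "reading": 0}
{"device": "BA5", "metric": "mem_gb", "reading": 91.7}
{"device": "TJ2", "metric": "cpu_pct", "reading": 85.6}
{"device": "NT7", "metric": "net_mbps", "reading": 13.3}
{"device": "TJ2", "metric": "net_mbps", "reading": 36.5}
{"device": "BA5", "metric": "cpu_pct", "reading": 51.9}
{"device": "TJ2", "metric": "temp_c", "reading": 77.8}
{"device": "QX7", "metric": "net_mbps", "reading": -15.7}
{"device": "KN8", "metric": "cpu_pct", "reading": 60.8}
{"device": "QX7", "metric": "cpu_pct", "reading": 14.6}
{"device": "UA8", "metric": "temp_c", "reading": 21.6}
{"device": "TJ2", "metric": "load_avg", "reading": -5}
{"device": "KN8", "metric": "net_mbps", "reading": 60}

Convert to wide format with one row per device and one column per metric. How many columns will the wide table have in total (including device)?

6

1 column for device plus 5 distinct metric values → 6 columns.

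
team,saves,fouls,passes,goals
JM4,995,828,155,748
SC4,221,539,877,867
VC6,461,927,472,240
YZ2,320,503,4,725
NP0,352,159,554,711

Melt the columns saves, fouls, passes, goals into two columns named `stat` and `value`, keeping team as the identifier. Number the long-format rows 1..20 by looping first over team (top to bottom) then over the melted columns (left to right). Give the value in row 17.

20 rows total (5 × 4). Row 17: index ⌊(17-1)/4⌋ = 4 into team → NP0; (17-1) mod 4 = 0 into the melted columns → saves.
So row 17 is (NP0, saves, 352); value = 352.

352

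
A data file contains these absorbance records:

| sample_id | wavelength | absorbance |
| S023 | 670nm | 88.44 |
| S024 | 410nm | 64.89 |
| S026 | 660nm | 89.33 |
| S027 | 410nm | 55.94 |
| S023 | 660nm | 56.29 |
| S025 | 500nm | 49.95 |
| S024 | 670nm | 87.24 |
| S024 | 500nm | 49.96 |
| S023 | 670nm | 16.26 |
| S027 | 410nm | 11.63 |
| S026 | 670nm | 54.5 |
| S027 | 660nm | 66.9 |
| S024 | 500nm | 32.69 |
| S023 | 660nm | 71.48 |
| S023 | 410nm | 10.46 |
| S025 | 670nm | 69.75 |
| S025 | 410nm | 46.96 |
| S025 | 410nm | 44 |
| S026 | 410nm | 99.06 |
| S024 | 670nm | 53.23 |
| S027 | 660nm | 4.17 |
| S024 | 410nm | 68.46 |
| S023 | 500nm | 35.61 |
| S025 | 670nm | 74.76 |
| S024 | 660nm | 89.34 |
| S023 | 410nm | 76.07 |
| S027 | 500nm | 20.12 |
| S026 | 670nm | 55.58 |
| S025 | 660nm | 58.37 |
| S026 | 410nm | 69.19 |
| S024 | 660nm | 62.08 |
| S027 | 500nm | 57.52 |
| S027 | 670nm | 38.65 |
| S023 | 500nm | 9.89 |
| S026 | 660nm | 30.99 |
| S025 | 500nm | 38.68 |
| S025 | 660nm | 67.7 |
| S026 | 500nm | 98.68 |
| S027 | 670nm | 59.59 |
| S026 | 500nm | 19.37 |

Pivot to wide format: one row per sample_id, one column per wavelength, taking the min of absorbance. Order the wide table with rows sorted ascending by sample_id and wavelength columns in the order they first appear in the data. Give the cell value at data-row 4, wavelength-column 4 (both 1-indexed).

With rows sorted ascending by sample_id, row 4 is sample_id=S026. wavelength columns in first-appearance order: 670nm, 410nm, 660nm, 500nm; column 4 is 500nm.
Long rows with sample_id=S026, wavelength=500nm: min(98.68, 19.37) = 19.37.

19.37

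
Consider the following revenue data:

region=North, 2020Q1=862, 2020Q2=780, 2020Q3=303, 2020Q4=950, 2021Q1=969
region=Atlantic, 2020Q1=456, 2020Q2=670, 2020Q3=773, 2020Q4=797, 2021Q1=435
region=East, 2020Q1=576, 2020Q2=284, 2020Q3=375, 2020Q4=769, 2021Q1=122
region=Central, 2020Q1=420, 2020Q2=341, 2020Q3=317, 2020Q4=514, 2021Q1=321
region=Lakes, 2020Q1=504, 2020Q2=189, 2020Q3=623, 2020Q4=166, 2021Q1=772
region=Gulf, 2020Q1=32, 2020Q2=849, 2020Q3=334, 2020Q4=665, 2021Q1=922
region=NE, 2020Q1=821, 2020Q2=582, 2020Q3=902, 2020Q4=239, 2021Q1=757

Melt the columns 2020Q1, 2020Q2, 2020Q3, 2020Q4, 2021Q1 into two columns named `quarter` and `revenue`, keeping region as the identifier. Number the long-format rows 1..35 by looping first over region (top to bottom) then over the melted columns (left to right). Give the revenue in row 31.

821

35 rows total (7 × 5). Row 31: index ⌊(31-1)/5⌋ = 6 into region → NE; (31-1) mod 5 = 0 into the melted columns → 2020Q1.
So row 31 is (NE, 2020Q1, 821); revenue = 821.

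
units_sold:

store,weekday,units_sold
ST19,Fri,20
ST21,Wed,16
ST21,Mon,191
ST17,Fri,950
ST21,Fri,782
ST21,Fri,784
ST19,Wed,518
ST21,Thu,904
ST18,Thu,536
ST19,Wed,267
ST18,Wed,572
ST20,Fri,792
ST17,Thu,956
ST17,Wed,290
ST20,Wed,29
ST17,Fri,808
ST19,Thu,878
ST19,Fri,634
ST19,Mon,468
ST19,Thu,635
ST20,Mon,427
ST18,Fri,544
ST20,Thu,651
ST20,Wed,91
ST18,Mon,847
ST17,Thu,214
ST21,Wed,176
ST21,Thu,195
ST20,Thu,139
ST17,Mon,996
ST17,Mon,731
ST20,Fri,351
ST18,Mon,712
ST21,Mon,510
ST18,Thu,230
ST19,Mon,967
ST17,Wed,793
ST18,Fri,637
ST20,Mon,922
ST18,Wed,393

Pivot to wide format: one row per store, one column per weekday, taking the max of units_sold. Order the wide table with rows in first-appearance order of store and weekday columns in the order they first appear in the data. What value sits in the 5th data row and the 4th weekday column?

651

With rows in first-appearance order of store, row 5 is store=ST20. weekday columns in first-appearance order: Fri, Wed, Mon, Thu; column 4 is Thu.
Long rows with store=ST20, weekday=Thu: max(651, 139) = 651.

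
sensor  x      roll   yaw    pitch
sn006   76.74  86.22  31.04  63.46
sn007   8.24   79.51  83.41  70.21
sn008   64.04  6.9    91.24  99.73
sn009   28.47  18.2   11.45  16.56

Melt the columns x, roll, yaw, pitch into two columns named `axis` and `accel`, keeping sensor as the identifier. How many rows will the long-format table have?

16

4 sensor values × 4 melted columns = 16 rows.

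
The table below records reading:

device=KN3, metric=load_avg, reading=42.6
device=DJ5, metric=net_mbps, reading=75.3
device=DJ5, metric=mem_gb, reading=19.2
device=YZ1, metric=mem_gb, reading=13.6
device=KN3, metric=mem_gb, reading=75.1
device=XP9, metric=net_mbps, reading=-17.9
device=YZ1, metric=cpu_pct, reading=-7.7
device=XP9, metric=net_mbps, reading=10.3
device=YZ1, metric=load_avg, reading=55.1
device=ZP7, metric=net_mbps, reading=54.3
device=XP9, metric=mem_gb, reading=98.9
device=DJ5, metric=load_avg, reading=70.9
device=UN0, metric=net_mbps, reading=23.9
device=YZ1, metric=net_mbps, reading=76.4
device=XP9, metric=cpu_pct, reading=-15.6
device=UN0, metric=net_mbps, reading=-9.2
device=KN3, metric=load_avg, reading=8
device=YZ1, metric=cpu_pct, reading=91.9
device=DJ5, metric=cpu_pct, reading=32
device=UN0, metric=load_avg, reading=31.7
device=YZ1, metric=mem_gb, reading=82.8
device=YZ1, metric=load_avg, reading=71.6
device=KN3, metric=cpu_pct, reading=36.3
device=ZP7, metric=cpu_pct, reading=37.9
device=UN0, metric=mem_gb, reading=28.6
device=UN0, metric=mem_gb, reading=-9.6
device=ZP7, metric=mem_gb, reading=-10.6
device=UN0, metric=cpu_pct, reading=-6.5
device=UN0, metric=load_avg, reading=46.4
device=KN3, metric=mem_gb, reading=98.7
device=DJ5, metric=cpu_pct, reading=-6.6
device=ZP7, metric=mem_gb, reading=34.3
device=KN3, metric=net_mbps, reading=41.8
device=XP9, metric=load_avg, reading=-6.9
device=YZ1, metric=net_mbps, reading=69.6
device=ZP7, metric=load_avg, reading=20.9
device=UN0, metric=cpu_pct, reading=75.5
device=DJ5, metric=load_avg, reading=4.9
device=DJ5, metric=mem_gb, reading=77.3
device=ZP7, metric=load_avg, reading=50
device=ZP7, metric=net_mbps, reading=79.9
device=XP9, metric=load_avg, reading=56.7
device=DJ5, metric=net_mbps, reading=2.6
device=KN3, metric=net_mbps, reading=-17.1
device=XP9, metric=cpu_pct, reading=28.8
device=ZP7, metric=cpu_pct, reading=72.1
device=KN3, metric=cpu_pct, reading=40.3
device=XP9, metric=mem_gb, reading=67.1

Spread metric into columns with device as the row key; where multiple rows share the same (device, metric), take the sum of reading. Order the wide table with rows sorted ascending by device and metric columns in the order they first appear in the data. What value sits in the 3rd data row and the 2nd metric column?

With rows sorted ascending by device, row 3 is device=UN0. metric columns in first-appearance order: load_avg, net_mbps, mem_gb, cpu_pct; column 2 is net_mbps.
Long rows with device=UN0, metric=net_mbps: 23.9 + -9.2 = 14.7.

14.7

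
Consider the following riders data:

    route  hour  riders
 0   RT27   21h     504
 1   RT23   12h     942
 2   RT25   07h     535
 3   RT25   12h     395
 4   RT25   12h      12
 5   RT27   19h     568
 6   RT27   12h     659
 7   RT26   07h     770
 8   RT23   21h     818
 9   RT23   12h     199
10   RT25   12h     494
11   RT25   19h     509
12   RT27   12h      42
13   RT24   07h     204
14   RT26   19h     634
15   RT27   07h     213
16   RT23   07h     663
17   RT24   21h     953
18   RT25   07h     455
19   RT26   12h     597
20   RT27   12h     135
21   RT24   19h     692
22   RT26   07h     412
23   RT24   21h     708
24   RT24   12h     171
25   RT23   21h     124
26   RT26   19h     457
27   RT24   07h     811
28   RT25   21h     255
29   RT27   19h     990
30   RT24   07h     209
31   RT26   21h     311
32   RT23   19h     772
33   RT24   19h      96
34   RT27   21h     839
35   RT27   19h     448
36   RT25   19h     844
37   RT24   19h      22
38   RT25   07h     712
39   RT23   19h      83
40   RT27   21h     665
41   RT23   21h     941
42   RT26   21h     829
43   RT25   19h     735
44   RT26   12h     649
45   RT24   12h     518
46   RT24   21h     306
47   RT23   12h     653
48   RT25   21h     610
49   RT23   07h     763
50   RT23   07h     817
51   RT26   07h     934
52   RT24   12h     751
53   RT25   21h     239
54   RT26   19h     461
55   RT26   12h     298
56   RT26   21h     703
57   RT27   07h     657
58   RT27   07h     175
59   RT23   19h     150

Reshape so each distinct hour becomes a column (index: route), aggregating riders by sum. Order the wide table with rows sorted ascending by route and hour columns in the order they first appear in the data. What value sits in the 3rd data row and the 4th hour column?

2088

With rows sorted ascending by route, row 3 is route=RT25. hour columns in first-appearance order: 21h, 12h, 07h, 19h; column 4 is 19h.
Long rows with route=RT25, hour=19h: 509 + 844 + 735 = 2088.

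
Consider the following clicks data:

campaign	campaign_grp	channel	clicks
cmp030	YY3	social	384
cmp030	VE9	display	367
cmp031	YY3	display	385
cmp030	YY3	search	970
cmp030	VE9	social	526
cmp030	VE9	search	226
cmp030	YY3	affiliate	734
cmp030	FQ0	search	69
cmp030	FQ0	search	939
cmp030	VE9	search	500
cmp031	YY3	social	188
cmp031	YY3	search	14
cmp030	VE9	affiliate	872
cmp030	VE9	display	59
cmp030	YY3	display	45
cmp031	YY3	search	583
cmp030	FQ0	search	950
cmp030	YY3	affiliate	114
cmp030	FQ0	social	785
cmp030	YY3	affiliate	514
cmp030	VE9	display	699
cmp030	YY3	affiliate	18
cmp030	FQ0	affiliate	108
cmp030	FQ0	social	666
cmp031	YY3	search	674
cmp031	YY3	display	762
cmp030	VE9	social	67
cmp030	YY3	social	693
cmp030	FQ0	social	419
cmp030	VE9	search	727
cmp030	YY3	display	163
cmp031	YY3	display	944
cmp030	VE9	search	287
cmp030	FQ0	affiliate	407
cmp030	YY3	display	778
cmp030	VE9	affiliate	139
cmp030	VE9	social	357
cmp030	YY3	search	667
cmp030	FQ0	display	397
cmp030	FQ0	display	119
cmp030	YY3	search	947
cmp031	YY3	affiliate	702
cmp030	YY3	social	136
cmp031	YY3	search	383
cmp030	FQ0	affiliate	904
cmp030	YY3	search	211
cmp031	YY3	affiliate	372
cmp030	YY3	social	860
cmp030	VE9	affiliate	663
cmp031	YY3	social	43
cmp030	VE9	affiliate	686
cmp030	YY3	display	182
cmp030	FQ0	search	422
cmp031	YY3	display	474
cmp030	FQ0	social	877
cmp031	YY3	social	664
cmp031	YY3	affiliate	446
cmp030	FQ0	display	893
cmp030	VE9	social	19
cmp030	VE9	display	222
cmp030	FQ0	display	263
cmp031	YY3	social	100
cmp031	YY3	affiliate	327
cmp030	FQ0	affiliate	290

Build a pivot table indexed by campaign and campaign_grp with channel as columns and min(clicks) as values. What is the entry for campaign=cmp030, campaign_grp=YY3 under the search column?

211

Rows with campaign=cmp030, campaign_grp=YY3 and channel=search: clicks values are 970, 667, 947, 211.
min(970, 667, 947, 211) = 211.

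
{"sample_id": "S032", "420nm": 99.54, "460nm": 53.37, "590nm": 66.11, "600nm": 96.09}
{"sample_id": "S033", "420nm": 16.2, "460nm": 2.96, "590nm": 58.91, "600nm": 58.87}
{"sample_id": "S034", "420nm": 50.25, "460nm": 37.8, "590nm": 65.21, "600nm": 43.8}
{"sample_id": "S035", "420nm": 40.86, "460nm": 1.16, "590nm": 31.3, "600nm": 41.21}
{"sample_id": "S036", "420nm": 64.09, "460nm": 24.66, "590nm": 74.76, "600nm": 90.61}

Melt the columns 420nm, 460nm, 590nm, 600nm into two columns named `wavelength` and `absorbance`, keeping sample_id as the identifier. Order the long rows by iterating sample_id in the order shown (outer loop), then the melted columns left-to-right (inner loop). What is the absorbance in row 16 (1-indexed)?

41.21

20 rows total (5 × 4). Row 16: index ⌊(16-1)/4⌋ = 3 into sample_id → S035; (16-1) mod 4 = 3 into the melted columns → 600nm.
So row 16 is (S035, 600nm, 41.21); absorbance = 41.21.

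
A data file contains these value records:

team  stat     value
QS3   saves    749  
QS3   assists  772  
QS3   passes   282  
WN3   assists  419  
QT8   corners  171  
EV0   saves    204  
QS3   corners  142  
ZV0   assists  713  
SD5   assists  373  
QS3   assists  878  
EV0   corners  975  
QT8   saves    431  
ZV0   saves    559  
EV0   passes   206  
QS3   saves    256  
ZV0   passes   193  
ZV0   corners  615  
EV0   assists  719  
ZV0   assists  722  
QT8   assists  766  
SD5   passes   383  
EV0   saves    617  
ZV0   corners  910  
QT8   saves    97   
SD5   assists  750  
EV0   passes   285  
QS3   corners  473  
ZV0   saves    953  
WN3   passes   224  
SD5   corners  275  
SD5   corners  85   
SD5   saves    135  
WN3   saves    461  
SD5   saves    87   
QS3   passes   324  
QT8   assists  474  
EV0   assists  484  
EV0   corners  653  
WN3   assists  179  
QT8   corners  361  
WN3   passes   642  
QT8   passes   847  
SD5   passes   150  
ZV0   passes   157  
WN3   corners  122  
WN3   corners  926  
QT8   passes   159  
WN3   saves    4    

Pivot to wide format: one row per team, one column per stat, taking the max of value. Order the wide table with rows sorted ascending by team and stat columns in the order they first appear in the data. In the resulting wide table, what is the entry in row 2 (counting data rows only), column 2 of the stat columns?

With rows sorted ascending by team, row 2 is team=QS3. stat columns in first-appearance order: saves, assists, passes, corners; column 2 is assists.
Long rows with team=QS3, stat=assists: max(772, 878) = 878.

878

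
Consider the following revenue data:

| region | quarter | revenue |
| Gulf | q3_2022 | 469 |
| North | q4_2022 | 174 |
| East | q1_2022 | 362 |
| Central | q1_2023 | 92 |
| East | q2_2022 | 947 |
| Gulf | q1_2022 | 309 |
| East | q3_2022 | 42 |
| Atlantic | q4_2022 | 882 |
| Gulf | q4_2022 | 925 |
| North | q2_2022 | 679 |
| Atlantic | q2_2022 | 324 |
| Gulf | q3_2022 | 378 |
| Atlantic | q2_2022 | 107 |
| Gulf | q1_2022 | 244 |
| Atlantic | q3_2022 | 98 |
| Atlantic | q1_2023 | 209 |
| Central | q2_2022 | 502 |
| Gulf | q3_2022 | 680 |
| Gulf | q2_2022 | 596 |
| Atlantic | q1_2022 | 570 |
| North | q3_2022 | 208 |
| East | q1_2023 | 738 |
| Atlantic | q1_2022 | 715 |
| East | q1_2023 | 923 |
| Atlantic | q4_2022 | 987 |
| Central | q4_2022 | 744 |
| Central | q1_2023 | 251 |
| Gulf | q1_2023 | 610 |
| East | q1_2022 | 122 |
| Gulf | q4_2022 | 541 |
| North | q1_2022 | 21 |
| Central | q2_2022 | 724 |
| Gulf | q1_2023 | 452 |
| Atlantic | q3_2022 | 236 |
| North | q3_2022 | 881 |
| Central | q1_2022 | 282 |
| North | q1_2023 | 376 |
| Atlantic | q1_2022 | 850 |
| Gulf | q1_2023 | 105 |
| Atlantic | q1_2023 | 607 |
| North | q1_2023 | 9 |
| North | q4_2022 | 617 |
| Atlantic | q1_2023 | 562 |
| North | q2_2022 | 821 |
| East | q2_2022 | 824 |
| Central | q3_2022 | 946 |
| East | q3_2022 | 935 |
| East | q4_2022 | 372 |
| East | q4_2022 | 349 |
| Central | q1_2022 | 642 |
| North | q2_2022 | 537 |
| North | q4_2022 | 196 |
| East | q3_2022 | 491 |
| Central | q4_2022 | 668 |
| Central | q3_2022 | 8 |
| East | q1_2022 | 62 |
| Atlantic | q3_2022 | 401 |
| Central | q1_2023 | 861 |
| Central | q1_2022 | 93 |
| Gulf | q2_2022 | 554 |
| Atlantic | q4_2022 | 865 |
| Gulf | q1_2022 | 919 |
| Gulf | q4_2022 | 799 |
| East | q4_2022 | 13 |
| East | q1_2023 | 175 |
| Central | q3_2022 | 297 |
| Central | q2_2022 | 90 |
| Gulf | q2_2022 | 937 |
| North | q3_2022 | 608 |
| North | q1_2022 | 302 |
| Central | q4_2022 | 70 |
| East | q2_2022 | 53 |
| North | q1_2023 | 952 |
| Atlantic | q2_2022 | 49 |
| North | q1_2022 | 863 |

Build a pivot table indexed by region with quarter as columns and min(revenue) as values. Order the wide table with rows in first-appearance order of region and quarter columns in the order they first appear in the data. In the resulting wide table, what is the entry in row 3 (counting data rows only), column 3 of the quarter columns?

62

With rows in first-appearance order of region, row 3 is region=East. quarter columns in first-appearance order: q3_2022, q4_2022, q1_2022, q1_2023, q2_2022; column 3 is q1_2022.
Long rows with region=East, quarter=q1_2022: min(362, 122, 62) = 62.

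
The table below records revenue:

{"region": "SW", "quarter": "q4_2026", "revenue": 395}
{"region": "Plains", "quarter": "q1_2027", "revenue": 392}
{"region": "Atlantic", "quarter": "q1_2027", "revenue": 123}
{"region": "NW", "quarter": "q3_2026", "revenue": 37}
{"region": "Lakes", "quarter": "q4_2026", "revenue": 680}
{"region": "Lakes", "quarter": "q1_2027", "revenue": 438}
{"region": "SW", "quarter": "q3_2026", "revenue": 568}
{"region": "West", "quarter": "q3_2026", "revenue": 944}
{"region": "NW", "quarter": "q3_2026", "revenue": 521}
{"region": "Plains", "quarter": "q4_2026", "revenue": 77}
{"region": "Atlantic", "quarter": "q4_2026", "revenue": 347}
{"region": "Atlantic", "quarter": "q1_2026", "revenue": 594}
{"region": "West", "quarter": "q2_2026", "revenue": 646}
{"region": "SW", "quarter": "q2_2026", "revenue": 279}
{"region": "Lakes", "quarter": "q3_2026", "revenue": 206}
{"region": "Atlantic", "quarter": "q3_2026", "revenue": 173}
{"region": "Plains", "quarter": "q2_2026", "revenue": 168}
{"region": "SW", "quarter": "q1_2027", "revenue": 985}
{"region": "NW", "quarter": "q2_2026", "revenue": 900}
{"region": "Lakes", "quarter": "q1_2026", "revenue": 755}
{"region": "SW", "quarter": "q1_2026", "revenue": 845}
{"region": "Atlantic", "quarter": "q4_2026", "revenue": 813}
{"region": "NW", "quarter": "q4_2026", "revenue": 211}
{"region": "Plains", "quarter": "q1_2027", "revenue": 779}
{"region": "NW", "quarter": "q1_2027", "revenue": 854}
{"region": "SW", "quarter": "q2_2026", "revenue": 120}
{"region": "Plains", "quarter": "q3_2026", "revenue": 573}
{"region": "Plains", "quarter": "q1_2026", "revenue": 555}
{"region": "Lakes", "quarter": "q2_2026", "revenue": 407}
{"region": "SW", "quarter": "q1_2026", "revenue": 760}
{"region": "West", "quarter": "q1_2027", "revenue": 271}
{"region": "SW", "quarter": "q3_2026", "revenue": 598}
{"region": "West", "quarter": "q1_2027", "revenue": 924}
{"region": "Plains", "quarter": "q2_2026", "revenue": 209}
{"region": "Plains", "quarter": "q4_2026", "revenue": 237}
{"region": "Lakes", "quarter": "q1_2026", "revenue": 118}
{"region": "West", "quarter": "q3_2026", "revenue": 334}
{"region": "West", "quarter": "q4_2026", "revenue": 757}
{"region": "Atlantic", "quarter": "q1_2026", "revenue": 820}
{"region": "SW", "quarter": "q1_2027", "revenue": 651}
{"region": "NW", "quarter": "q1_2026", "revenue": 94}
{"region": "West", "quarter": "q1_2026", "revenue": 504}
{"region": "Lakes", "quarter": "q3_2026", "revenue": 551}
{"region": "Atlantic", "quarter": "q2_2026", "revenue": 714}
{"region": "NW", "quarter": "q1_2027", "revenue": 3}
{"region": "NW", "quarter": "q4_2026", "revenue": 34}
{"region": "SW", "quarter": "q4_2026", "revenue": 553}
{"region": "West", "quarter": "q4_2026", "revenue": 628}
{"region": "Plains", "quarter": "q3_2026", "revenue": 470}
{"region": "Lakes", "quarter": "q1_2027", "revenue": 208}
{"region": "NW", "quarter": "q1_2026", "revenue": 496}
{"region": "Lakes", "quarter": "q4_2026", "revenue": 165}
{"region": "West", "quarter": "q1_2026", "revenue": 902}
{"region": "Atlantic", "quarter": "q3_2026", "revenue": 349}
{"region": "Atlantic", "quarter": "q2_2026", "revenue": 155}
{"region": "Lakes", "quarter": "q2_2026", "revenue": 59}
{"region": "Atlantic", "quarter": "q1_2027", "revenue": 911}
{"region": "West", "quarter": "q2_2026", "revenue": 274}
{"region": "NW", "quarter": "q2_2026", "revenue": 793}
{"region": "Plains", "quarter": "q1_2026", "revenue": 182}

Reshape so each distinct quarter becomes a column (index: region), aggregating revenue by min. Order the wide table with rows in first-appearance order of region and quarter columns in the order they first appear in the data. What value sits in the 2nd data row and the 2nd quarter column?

With rows in first-appearance order of region, row 2 is region=Plains. quarter columns in first-appearance order: q4_2026, q1_2027, q3_2026, q1_2026, q2_2026; column 2 is q1_2027.
Long rows with region=Plains, quarter=q1_2027: min(392, 779) = 392.

392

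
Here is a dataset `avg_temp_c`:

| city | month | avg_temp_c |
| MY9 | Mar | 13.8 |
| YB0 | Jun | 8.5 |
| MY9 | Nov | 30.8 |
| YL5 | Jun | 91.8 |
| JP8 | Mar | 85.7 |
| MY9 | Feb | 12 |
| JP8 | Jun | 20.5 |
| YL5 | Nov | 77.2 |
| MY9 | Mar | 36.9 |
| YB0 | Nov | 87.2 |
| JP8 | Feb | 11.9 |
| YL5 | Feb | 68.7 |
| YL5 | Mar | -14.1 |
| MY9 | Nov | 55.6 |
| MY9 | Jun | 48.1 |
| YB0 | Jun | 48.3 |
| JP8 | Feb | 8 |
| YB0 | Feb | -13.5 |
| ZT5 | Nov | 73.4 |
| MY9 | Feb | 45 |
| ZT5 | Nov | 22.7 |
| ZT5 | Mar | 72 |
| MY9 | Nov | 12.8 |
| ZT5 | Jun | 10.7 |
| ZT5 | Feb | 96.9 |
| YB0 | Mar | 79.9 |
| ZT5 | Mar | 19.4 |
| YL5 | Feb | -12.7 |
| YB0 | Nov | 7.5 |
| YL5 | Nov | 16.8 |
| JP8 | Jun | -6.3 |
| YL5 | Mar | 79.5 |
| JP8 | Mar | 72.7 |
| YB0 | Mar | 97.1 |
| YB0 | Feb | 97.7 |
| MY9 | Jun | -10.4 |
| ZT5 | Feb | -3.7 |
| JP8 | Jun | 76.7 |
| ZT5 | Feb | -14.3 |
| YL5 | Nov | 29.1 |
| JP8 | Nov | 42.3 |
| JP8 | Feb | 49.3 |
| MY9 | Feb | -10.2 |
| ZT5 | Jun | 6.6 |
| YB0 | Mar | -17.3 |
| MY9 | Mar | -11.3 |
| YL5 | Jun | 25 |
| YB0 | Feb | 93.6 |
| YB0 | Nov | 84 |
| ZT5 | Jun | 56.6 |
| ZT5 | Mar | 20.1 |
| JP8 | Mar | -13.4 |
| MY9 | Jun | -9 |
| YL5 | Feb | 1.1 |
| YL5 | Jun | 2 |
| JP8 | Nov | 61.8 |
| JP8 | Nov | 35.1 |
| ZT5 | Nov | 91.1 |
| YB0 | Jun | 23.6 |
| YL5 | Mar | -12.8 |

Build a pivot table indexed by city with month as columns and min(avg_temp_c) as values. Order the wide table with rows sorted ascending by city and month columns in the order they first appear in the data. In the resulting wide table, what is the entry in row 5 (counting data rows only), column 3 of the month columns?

22.7

With rows sorted ascending by city, row 5 is city=ZT5. month columns in first-appearance order: Mar, Jun, Nov, Feb; column 3 is Nov.
Long rows with city=ZT5, month=Nov: min(73.4, 22.7, 91.1) = 22.7.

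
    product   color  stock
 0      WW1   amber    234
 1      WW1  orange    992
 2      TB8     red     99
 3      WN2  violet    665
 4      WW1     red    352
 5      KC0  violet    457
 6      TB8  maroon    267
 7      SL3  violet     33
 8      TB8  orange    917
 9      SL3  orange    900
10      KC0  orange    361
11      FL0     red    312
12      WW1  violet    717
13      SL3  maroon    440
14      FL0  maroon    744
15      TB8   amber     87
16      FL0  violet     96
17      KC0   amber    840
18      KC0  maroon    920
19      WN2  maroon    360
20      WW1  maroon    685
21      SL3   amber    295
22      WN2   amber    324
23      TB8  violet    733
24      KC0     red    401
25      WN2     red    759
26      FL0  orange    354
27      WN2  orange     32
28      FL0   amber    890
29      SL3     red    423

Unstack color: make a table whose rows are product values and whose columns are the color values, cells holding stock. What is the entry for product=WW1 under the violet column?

Wide layout: rows indexed by product, columns are the 5 distinct color values (amber, orange, red, violet, maroon).
Cell (product=WW1, color=violet) draws from the long row where product=WW1 and color=violet, which has stock=717.

717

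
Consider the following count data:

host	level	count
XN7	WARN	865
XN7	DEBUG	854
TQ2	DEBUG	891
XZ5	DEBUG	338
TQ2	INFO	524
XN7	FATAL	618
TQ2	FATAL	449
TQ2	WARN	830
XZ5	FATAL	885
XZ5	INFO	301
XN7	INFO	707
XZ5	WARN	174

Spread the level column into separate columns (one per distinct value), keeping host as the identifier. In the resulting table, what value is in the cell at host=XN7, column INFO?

Wide layout: rows indexed by host, columns are the 4 distinct level values (WARN, DEBUG, INFO, FATAL).
Cell (host=XN7, level=INFO) draws from the long row where host=XN7 and level=INFO, which has count=707.

707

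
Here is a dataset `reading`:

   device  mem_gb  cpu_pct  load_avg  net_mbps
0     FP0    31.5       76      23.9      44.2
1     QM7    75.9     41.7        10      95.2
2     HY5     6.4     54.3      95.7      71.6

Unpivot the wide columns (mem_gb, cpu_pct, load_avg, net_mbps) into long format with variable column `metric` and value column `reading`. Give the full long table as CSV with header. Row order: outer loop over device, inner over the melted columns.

Each (device, column) pair becomes one row: 3 × 4 = 12 rows.
For example, (FP0, mem_gb) → reading=31.5.

device,metric,reading
FP0,mem_gb,31.5
FP0,cpu_pct,76
FP0,load_avg,23.9
FP0,net_mbps,44.2
QM7,mem_gb,75.9
QM7,cpu_pct,41.7
QM7,load_avg,10
QM7,net_mbps,95.2
HY5,mem_gb,6.4
HY5,cpu_pct,54.3
HY5,load_avg,95.7
HY5,net_mbps,71.6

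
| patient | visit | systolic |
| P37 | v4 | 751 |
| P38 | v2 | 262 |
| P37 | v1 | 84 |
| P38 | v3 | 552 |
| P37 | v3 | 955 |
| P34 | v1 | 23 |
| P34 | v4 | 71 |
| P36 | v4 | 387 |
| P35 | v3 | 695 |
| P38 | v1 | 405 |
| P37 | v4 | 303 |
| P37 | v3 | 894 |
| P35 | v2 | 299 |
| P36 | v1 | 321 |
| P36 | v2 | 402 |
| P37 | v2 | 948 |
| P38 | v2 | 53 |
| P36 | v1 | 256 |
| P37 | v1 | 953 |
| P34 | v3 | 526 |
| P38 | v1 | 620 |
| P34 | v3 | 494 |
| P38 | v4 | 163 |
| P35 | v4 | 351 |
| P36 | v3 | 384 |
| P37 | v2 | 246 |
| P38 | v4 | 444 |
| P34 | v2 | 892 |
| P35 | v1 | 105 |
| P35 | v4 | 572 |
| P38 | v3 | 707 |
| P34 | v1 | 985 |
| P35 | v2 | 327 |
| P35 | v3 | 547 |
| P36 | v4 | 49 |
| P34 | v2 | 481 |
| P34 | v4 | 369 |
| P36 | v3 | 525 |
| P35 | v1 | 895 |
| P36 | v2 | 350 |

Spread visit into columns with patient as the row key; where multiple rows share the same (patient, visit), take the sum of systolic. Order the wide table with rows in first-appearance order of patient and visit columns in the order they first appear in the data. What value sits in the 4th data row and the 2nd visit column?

752

With rows in first-appearance order of patient, row 4 is patient=P36. visit columns in first-appearance order: v4, v2, v1, v3; column 2 is v2.
Long rows with patient=P36, visit=v2: 402 + 350 = 752.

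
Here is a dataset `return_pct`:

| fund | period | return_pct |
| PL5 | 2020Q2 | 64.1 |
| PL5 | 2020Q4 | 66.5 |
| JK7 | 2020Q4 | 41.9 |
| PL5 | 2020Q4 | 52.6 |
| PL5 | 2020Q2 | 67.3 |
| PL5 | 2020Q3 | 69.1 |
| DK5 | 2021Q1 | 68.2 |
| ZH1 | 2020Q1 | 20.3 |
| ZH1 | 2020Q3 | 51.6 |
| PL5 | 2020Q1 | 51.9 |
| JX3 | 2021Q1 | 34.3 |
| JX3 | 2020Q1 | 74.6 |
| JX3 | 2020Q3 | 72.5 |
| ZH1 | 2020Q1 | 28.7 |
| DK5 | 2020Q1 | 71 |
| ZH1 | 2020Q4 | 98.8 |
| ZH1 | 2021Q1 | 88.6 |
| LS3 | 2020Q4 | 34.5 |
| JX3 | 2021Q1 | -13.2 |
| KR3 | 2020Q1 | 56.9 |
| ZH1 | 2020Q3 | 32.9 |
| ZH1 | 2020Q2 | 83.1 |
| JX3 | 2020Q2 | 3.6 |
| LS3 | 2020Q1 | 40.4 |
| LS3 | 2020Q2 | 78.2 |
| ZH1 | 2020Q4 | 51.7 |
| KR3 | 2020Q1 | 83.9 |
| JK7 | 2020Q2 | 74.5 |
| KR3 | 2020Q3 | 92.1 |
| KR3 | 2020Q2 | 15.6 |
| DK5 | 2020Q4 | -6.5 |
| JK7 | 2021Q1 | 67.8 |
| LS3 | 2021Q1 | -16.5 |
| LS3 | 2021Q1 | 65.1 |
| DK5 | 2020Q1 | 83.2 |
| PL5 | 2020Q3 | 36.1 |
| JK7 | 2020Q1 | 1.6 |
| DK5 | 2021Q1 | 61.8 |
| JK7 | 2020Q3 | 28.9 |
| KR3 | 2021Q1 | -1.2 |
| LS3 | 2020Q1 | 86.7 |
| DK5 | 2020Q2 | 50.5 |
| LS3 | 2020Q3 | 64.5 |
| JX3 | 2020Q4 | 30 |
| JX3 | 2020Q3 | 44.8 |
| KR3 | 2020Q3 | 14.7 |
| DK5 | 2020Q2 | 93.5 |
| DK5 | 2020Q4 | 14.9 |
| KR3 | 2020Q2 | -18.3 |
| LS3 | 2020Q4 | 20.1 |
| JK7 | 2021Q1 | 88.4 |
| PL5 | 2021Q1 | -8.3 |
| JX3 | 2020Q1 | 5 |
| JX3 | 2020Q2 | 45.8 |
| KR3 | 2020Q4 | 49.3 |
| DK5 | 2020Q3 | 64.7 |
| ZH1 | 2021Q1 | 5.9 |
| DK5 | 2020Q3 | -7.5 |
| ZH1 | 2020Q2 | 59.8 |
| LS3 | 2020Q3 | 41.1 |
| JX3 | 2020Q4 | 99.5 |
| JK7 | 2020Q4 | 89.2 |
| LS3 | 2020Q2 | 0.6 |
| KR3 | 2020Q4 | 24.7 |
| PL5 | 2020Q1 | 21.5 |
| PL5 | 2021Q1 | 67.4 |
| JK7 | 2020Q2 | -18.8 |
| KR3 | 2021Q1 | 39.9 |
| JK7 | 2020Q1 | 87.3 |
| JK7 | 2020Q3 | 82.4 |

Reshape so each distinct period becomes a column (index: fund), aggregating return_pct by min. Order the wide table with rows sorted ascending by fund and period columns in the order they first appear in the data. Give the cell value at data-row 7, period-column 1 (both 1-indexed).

With rows sorted ascending by fund, row 7 is fund=ZH1. period columns in first-appearance order: 2020Q2, 2020Q4, 2020Q3, 2021Q1, 2020Q1; column 1 is 2020Q2.
Long rows with fund=ZH1, period=2020Q2: min(83.1, 59.8) = 59.8.

59.8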